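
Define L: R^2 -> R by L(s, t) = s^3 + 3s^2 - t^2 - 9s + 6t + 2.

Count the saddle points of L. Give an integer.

1

L separates as a function of s plus a function of t, so ∇L=0 decouples.
∂L/∂s = 3(s - 1)(s + 3) = 0 at s ∈ {-3, 1}; ∂L/∂t = -2(t - 3) = 0 at t ∈ {3}.
The Hessian is diagonal: diag(L_ss, L_tt). Second derivatives: L_ss(-3)=-12, L_ss(1)=12; L_tt(3)=-2.
Saddle points occur where the two diagonal entries have opposite signs: (1, 3). Count: 1.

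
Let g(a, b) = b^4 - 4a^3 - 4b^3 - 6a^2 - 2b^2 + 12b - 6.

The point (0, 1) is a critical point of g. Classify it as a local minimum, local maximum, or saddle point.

The mixed partial ∂²g/∂a∂b is 0, so the Hessian at any point is diag(g_aa, g_bb) = diag(-12(2a + 1), 4(3b^2 - 6b - 1)).
At (0, 1): H = diag(-12, -16).
Both eigenvalues are negative, so H is negative definite: a local maximum.

local maximum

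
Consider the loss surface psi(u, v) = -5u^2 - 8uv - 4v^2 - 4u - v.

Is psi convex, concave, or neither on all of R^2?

concave

psi is quadratic, so its Hessian is the constant matrix H = [[-10, -8], [-8, -8]].
det(H) = 16, tr(H) = -18.
det(H) > 0 and tr(H) < 0, so H is negative definite everywhere: concave.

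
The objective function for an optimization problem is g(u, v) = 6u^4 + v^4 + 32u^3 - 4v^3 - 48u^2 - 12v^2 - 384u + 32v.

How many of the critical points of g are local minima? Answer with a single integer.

4

g separates as a function of u plus a function of v, so ∇g=0 decouples.
∂g/∂u = 24(u - 2)(u + 2)(u + 4) = 0 at u ∈ {-4, -2, 2}; ∂g/∂v = 4(v - 4)(v - 1)(v + 2) = 0 at v ∈ {-2, 1, 4}.
The Hessian is diagonal: diag(g_uu, g_vv). Second derivatives: g_uu(-4)=288, g_uu(-2)=-192, g_uu(2)=576; g_vv(-2)=72, g_vv(1)=-36, g_vv(4)=72.
Local minima occur where both diagonal entries positive: (-4, -2), (-4, 4), (2, -2), (2, 4). Count: 4.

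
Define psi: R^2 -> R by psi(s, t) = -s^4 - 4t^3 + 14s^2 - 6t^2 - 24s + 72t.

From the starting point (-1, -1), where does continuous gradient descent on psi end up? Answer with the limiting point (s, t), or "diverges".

(1, -3)

psi is separable, so gradient descent decouples: s follows -∂psi/∂s, t follows -∂psi/∂t.
∂psi/∂s = -4(s - 2)(s - 1)(s + 3); at s=-1 this is -48, so s increases.
∂psi/∂t = -12(t - 2)(t + 3); at t=-1 this is 72, so t decreases.
s converges to its nearest critical value 1 (a local min of the s-part); t converges to -3. The iterate converges to (1, -3).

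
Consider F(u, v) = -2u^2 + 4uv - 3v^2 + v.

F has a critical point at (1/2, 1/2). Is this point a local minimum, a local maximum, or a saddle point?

The Hessian of F is constant: H = [[-4, 4], [4, -6]].
det(H) = (-4)·(-6) − 4² = 8.
det(H) > 0 and tr(H) = -10 < 0, so H is negative definite and the point is a local maximum.

local maximum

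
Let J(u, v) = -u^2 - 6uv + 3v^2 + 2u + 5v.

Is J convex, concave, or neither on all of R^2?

J is quadratic, so its Hessian is the constant matrix H = [[-2, -6], [-6, 6]].
det(H) = -48, tr(H) = 4.
det(H) < 0, so H is indefinite: neither convex nor concave.

neither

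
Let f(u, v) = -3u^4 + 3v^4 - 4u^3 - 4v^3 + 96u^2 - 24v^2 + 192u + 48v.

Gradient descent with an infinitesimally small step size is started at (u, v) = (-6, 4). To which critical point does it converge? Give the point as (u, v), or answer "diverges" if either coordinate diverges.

f is separable, so gradient descent decouples: u follows -∂f/∂u, v follows -∂f/∂v.
∂f/∂u = -12(u - 4)(u + 1)(u + 4); at u=-6 this is 1200, so u decreases.
∂f/∂v = 12(v - 2)(v - 1)(v + 2); at v=4 this is 432, so v decreases.
The u-coordinate has no critical point in that direction and runs off to infinity.

diverges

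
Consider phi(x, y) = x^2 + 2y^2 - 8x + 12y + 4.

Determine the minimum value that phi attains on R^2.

-30

phi(x,y) separates as P(x) + Q(y) + 4, so its minimum is min P + min Q + 4.
P'(x) = 2x - 8 vanishes at x ∈ {4}; Q'(y) = 4y + 12 vanishes at y ∈ {-3}.
Local minima of P (where P''>0): P(4)=-16. Local minima of Q: Q(-3)=-18.
So the global minimum of phi is P(4) + Q(-3) + 4 = -16 − 18 + 4 = -30, attained at (4, -3).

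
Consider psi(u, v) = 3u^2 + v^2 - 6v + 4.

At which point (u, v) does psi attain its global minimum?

(0, 3)

psi(u,v) separates as P(u) + Q(v) + 4, so its minimum is min P + min Q + 4.
P'(u) = 6u vanishes at u ∈ {0}; Q'(v) = 2v - 6 vanishes at v ∈ {3}.
Local minima of P (where P''>0): P(0)=0. Local minima of Q: Q(3)=-9.
So the global minimum of psi is P(0) + Q(3) + 4 = 0 − 9 + 4 = -5, attained at (0, 3).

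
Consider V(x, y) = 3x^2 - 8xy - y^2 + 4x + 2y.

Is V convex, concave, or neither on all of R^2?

V is quadratic, so its Hessian is the constant matrix H = [[6, -8], [-8, -2]].
det(H) = -76, tr(H) = 4.
det(H) < 0, so H is indefinite: neither convex nor concave.

neither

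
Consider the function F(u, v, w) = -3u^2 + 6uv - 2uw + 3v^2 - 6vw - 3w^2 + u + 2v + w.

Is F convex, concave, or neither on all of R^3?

neither

F is quadratic, so its Hessian is the constant matrix H = [[-6, 6, -2], [6, 6, -6], [-2, -6, -6]].
Leading principal minors: -6, -72, 768.
Neither pattern holds ⇒ H is indefinite ⇒ neither convex nor concave.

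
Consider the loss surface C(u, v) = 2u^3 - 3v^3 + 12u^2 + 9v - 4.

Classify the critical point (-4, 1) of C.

The mixed partial ∂²C/∂u∂v is 0, so the Hessian at any point is diag(C_uu, C_vv) = diag(12(u + 2), -18v).
At (-4, 1): H = diag(-24, -18).
Both eigenvalues are negative, so H is negative definite: a local maximum.

local maximum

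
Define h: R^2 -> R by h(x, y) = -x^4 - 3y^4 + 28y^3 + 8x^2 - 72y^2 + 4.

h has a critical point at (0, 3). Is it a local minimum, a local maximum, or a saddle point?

The mixed partial ∂²h/∂x∂y is 0, so the Hessian at any point is diag(h_xx, h_yy) = diag(4(-3x^2 + 4), 12(-3y^2 + 14y - 12)).
At (0, 3): H = diag(16, 36).
Both eigenvalues are positive, so H is positive definite: a local minimum.

local minimum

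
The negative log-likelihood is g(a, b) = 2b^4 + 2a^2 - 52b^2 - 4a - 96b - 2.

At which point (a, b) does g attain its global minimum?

(1, 4)

g(a,b) separates as P(a) + Q(b) − 2, so its minimum is min P + min Q − 2.
P'(a) = 4a - 4 vanishes at a ∈ {1}; Q'(b) = 8(b - 4)(b + 1)(b + 3) vanishes at b ∈ {-3, -1, 4}.
Local minima of P (where P''>0): P(1)=-2. Local minima of Q: Q(-3)=-18, Q(4)=-704.
So the global minimum of g is P(1) + Q(4) − 2 = -2 − 704 − 2 = -708, attained at (1, 4).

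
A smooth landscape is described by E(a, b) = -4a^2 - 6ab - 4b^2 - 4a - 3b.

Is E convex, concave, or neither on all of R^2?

concave

E is quadratic, so its Hessian is the constant matrix H = [[-8, -6], [-6, -8]].
det(H) = 28, tr(H) = -16.
det(H) > 0 and tr(H) < 0, so H is negative definite everywhere: concave.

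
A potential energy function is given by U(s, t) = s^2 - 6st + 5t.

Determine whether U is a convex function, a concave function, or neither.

neither

U is quadratic, so its Hessian is the constant matrix H = [[2, -6], [-6, 0]].
det(H) = -36, tr(H) = 2.
det(H) < 0, so H is indefinite: neither convex nor concave.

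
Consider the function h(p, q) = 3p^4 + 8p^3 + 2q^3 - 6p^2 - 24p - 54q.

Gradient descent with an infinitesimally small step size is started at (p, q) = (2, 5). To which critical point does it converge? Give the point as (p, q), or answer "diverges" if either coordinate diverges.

(1, 3)

h is separable, so gradient descent decouples: p follows -∂h/∂p, q follows -∂h/∂q.
∂h/∂p = 12(p - 1)(p + 1)(p + 2); at p=2 this is 144, so p decreases.
∂h/∂q = 6(q - 3)(q + 3); at q=5 this is 96, so q decreases.
p converges to its nearest critical value 1 (a local min of the p-part); q converges to 3. The iterate converges to (1, 3).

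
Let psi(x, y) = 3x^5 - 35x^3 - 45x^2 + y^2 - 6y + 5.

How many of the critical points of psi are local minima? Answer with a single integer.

2

psi separates as a function of x plus a function of y, so ∇psi=0 decouples.
∂psi/∂x = 15x(x - 3)(x + 1)(x + 2) = 0 at x ∈ {-2, -1, 0, 3}; ∂psi/∂y = 2(y - 3) = 0 at y ∈ {3}.
The Hessian is diagonal: diag(psi_xx, psi_yy). Second derivatives: psi_xx(-2)=-150, psi_xx(-1)=60, psi_xx(0)=-90, psi_xx(3)=900; psi_yy(3)=2.
Local minima occur where both diagonal entries positive: (-1, 3), (3, 3). Count: 2.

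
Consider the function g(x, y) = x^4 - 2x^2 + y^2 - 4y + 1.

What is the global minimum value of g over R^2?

-4

g(x,y) separates as P(x) + Q(y) + 1, so its minimum is min P + min Q + 1.
P'(x) = 4x(x - 1)(x + 1) vanishes at x ∈ {-1, 0, 1}; Q'(y) = 2y - 4 vanishes at y ∈ {2}.
Local minima of P (where P''>0): P(-1)=-1, P(1)=-1. Local minima of Q: Q(2)=-4.
So the global minimum of g is P(-1) + Q(2) + 1 = -1 − 4 + 1 = -4, attained at (-1, 2).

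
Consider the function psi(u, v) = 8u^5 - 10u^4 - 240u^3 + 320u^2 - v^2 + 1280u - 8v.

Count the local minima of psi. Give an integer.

psi separates as a function of u plus a function of v, so ∇psi=0 decouples.
∂psi/∂u = 40(u - 4)(u - 2)(u + 1)(u + 4) = 0 at u ∈ {-4, -1, 2, 4}; ∂psi/∂v = -2(v + 4) = 0 at v ∈ {-4}.
The Hessian is diagonal: diag(psi_uu, psi_vv). Second derivatives: psi_uu(-4)=-5760, psi_uu(-1)=1800, psi_uu(2)=-1440, psi_uu(4)=3200; psi_vv(-4)=-2.
Local minima occur where both diagonal entries positive: none. Count: 0.

0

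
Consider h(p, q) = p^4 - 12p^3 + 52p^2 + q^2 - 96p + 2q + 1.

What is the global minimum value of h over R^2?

-64

h(p,q) separates as A(p) + B(q) + 1, so its minimum is min A + min B + 1.
A'(p) = 4(p - 4)(p - 3)(p - 2) vanishes at p ∈ {2, 3, 4}; B'(q) = 2q + 2 vanishes at q ∈ {-1}.
Local minima of A (where A''>0): A(2)=-64, A(4)=-64. Local minima of B: B(-1)=-1.
So the global minimum of h is A(2) + B(-1) + 1 = -64 − 1 + 1 = -64, attained at (2, -1).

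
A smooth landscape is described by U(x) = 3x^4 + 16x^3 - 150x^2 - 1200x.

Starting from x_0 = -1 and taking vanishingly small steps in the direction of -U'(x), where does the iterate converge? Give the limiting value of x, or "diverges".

5

U'(x) = 12(x - 5)(x + 4)(x + 5), so U'(-1) = -864.
Gradient descent moves in the -U' direction, i.e. x is increasing.
The nearest critical point in that direction is x = 5, where U'' = 1080 > 0 (a local minimum). The iterate converges there.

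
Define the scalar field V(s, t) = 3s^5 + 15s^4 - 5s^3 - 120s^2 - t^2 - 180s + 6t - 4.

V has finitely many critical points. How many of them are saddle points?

2

V separates as a function of s plus a function of t, so ∇V=0 decouples.
∂V/∂s = 15(s - 2)(s + 1)(s + 2)(s + 3) = 0 at s ∈ {-3, -2, -1, 2}; ∂V/∂t = -2(t - 3) = 0 at t ∈ {3}.
The Hessian is diagonal: diag(V_ss, V_tt). Second derivatives: V_ss(-3)=-150, V_ss(-2)=60, V_ss(-1)=-90, V_ss(2)=900; V_tt(3)=-2.
Saddle points occur where the two diagonal entries have opposite signs: (-2, 3), (2, 3). Count: 2.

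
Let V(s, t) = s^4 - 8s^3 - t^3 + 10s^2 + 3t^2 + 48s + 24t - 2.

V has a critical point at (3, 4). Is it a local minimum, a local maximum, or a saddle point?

The mixed partial ∂²V/∂s∂t is 0, so the Hessian at any point is diag(V_ss, V_tt) = diag(4(3s^2 - 12s + 5), 6(-t + 1)).
At (3, 4): H = diag(-16, -18).
Both eigenvalues are negative, so H is negative definite: a local maximum.

local maximum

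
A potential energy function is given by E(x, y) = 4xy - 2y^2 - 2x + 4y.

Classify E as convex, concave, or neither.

neither

E is quadratic, so its Hessian is the constant matrix H = [[0, 4], [4, -4]].
det(H) = -16, tr(H) = -4.
det(H) < 0, so H is indefinite: neither convex nor concave.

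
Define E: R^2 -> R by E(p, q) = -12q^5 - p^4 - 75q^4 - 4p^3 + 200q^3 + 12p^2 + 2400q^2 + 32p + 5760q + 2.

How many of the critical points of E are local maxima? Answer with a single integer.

E separates as a function of p plus a function of q, so ∇E=0 decouples.
∂E/∂p = -4(p - 2)(p + 1)(p + 4) = 0 at p ∈ {-4, -1, 2}; ∂E/∂q = -60(q - 4)(q + 2)(q + 3)(q + 4) = 0 at q ∈ {-4, -3, -2, 4}.
The Hessian is diagonal: diag(E_pp, E_qq). Second derivatives: E_pp(-4)=-72, E_pp(-1)=36, E_pp(2)=-72; E_qq(-4)=960, E_qq(-3)=-420, E_qq(-2)=720, E_qq(4)=-20160.
Local maxima occur where both diagonal entries negative: (-4, -3), (-4, 4), (2, -3), (2, 4). Count: 4.

4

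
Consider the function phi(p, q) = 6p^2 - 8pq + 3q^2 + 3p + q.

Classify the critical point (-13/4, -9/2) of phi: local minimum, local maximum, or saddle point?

local minimum

The Hessian of phi is constant: H = [[12, -8], [-8, 6]].
det(H) = 12·6 − (-8)² = 8.
det(H) > 0 and tr(H) = 18 > 0, so H is positive definite and the point is a local minimum.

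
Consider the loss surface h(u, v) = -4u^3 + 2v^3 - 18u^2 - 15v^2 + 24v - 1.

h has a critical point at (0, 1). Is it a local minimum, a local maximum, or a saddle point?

The mixed partial ∂²h/∂u∂v is 0, so the Hessian at any point is diag(h_uu, h_vv) = diag(-12(2u + 3), 6(2v - 5)).
At (0, 1): H = diag(-36, -18).
Both eigenvalues are negative, so H is negative definite: a local maximum.

local maximum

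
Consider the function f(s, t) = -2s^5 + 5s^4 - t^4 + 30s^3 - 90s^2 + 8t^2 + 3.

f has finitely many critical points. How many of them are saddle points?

6

f separates as a function of s plus a function of t, so ∇f=0 decouples.
∂f/∂s = -10s(s - 3)(s - 2)(s + 3) = 0 at s ∈ {-3, 0, 2, 3}; ∂f/∂t = -4t(t - 2)(t + 2) = 0 at t ∈ {-2, 0, 2}.
The Hessian is diagonal: diag(f_ss, f_tt). Second derivatives: f_ss(-3)=900, f_ss(0)=-180, f_ss(2)=100, f_ss(3)=-180; f_tt(-2)=-32, f_tt(0)=16, f_tt(2)=-32.
Saddle points occur where the two diagonal entries have opposite signs: (-3, -2), (-3, 2), (0, 0), (2, -2), (2, 2), (3, 0). Count: 6.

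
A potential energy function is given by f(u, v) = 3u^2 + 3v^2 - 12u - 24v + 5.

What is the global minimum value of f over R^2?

-55

f(u,v) separates as P(u) + Q(v) + 5, so its minimum is min P + min Q + 5.
P'(u) = 6u - 12 vanishes at u ∈ {2}; Q'(v) = 6v - 24 vanishes at v ∈ {4}.
Local minima of P (where P''>0): P(2)=-12. Local minima of Q: Q(4)=-48.
So the global minimum of f is P(2) + Q(4) + 5 = -12 − 48 + 5 = -55, attained at (2, 4).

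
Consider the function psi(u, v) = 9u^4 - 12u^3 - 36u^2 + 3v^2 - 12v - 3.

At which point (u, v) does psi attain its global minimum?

(2, 2)

psi(u,v) separates as P(u) + Q(v) − 3, so its minimum is min P + min Q − 3.
P'(u) = 36u(u - 2)(u + 1) vanishes at u ∈ {-1, 0, 2}; Q'(v) = 6v - 12 vanishes at v ∈ {2}.
Local minima of P (where P''>0): P(-1)=-15, P(2)=-96. Local minima of Q: Q(2)=-12.
So the global minimum of psi is P(2) + Q(2) − 3 = -96 − 12 − 3 = -111, attained at (2, 2).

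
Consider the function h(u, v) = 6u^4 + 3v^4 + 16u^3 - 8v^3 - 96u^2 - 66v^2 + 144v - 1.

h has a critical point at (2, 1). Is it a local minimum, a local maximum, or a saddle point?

saddle point

The mixed partial ∂²h/∂u∂v is 0, so the Hessian at any point is diag(h_uu, h_vv) = diag(24(3u^2 + 4u - 8), 12(3v^2 - 4v - 11)).
At (2, 1): H = diag(288, -144).
The eigenvalues have opposite signs, so H is indefinite: a saddle point.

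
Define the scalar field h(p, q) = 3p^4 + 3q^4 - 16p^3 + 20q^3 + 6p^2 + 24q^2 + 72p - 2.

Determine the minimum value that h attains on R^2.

-177

h(p,q) separates as A(p) + B(q) − 2, so its minimum is min A + min B − 2.
A'(p) = 12(p - 3)(p - 2)(p + 1) vanishes at p ∈ {-1, 2, 3}; B'(q) = 12q(q + 1)(q + 4) vanishes at q ∈ {-4, -1, 0}.
Local minima of A (where A''>0): A(-1)=-47, A(3)=81. Local minima of B: B(-4)=-128, B(0)=0.
So the global minimum of h is A(-1) + B(-4) − 2 = -47 − 128 − 2 = -177, attained at (-1, -4).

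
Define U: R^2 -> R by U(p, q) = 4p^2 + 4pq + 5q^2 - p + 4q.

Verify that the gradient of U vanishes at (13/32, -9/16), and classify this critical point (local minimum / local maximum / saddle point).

∇U = (8p + 4q - 1, 4p + 10q + 4); substituting (13/32, -9/16) gives ∇U = (0, 0), so (13/32, -9/16) is indeed a critical point.
The Hessian of U is constant: H = [[8, 4], [4, 10]].
det(H) = 8·10 − 4² = 64.
det(H) > 0 and tr(H) = 18 > 0, so H is positive definite and the point is a local minimum.

local minimum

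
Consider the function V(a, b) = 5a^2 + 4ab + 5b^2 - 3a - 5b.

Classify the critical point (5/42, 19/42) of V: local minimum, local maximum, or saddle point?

The Hessian of V is constant: H = [[10, 4], [4, 10]].
det(H) = 10·10 − 4² = 84.
det(H) > 0 and tr(H) = 20 > 0, so H is positive definite and the point is a local minimum.

local minimum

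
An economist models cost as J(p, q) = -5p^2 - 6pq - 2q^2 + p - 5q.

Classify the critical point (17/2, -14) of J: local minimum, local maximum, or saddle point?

local maximum

The Hessian of J is constant: H = [[-10, -6], [-6, -4]].
det(H) = (-10)·(-4) − (-6)² = 4.
det(H) > 0 and tr(H) = -14 < 0, so H is negative definite and the point is a local maximum.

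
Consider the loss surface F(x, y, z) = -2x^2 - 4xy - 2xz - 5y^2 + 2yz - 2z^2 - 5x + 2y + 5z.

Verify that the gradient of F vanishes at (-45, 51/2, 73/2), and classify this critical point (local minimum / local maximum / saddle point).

∇F = (-4x - 4y - 2z - 5, -4x - 10y + 2z + 2, -2x + 2y - 4z + 5); substituting (-45, 51/2, 73/2) gives ∇F = (0, 0, 0), so (-45, 51/2, 73/2) is indeed a critical point.
The Hessian is constant: H = [[-4, -4, -2], [-4, -10, 2], [-2, 2, -4]].
Leading principal minors: Δ₁ = -4, Δ₂ = 24, Δ₃ = -8.
The minors alternate sign starting negative (−, +, −), so H is negative definite: a local maximum.

local maximum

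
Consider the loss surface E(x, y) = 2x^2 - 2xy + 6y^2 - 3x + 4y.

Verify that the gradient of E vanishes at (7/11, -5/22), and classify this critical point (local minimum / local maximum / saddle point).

local minimum

∇E = (4x - 2y - 3, -2x + 12y + 4); substituting (7/11, -5/22) gives ∇E = (0, 0), so (7/11, -5/22) is indeed a critical point.
The Hessian of E is constant: H = [[4, -2], [-2, 12]].
det(H) = 4·12 − (-2)² = 44.
det(H) > 0 and tr(H) = 16 > 0, so H is positive definite and the point is a local minimum.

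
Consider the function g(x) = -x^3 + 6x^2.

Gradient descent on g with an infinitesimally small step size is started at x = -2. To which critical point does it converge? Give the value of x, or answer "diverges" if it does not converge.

0

g'(x) = -3x(x - 4), so g'(-2) = -36.
Gradient descent moves in the -g' direction, i.e. x is increasing.
The nearest critical point in that direction is x = 0, where g'' = 12 > 0 (a local minimum). The iterate converges there.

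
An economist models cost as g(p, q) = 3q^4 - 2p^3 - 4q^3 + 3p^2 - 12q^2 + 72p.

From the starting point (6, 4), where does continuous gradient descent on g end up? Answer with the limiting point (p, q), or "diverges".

g is separable, so gradient descent decouples: p follows -∂g/∂p, q follows -∂g/∂q.
∂g/∂p = -6(p - 4)(p + 3); at p=6 this is -108, so p increases.
∂g/∂q = 12q(q - 2)(q + 1); at q=4 this is 480, so q decreases.
The p-coordinate has no critical point in that direction and runs off to infinity.

diverges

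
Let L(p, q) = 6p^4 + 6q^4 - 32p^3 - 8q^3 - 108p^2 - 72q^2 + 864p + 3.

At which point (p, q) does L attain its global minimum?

L(p,q) separates as A(p) + B(q) + 3, so its minimum is min A + min B + 3.
A'(p) = 24(p - 4)(p - 3)(p + 3) vanishes at p ∈ {-3, 3, 4}; B'(q) = 24q(q - 3)(q + 2) vanishes at q ∈ {-2, 0, 3}.
Local minima of A (where A''>0): A(-3)=-2214, A(4)=1216. Local minima of B: B(-2)=-128, B(3)=-378.
So the global minimum of L is A(-3) + B(3) + 3 = -2214 − 378 + 3 = -2589, attained at (-3, 3).

(-3, 3)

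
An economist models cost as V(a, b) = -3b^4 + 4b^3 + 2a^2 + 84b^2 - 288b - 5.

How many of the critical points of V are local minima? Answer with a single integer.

V separates as a function of a plus a function of b, so ∇V=0 decouples.
∂V/∂a = 4a = 0 at a ∈ {0}; ∂V/∂b = -12(b - 3)(b - 2)(b + 4) = 0 at b ∈ {-4, 2, 3}.
The Hessian is diagonal: diag(V_aa, V_bb). Second derivatives: V_aa(0)=4; V_bb(-4)=-504, V_bb(2)=72, V_bb(3)=-84.
Local minima occur where both diagonal entries positive: (0, 2). Count: 1.

1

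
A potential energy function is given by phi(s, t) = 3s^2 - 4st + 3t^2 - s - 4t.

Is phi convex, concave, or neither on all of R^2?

phi is quadratic, so its Hessian is the constant matrix H = [[6, -4], [-4, 6]].
det(H) = 20, tr(H) = 12.
det(H) > 0 and tr(H) > 0, so H is positive definite everywhere: convex.

convex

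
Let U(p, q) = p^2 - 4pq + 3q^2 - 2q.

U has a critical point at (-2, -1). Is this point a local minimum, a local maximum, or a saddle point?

The Hessian of U is constant: H = [[2, -4], [-4, 6]].
det(H) = 2·6 − (-4)² = -4.
Since det(H) < 0, H is indefinite and the critical point is a saddle point.

saddle point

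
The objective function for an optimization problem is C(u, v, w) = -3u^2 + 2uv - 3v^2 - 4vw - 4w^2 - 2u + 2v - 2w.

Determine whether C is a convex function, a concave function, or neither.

C is quadratic, so its Hessian is the constant matrix H = [[-6, 2, 0], [2, -6, -4], [0, -4, -8]].
Leading principal minors: -6, 32, -160.
Signs alternate −, +, − ⇒ H ≺ 0 ⇒ concave.

concave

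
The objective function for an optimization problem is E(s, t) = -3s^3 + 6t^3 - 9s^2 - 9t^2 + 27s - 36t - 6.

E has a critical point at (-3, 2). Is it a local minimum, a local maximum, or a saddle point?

The mixed partial ∂²E/∂s∂t is 0, so the Hessian at any point is diag(E_ss, E_tt) = diag(-18(s + 1), 18(2t - 1)).
At (-3, 2): H = diag(36, 54).
Both eigenvalues are positive, so H is positive definite: a local minimum.

local minimum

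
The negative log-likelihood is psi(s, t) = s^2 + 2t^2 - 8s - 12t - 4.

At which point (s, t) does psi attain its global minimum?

psi(s,t) separates as P(s) + Q(t) − 4, so its minimum is min P + min Q − 4.
P'(s) = 2s - 8 vanishes at s ∈ {4}; Q'(t) = 4(t - 3) vanishes at t ∈ {3}.
Local minima of P (where P''>0): P(4)=-16. Local minima of Q: Q(3)=-18.
So the global minimum of psi is P(4) + Q(3) − 4 = -16 − 18 − 4 = -38, attained at (4, 3).

(4, 3)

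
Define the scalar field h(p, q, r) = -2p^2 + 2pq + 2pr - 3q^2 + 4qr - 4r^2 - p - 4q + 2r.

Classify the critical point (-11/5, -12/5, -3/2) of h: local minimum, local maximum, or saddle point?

local maximum

The Hessian is constant: H = [[-4, 2, 2], [2, -6, 4], [2, 4, -8]].
Leading principal minors: Δ₁ = -4, Δ₂ = 20, Δ₃ = -40.
The minors alternate sign starting negative (−, +, −), so H is negative definite: a local maximum.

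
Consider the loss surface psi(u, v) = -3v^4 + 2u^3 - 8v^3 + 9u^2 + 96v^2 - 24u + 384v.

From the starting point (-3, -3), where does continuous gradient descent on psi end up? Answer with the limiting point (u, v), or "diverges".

(1, -2)

psi is separable, so gradient descent decouples: u follows -∂psi/∂u, v follows -∂psi/∂v.
∂psi/∂u = 6(u - 1)(u + 4); at u=-3 this is -24, so u increases.
∂psi/∂v = -12(v - 4)(v + 2)(v + 4); at v=-3 this is -84, so v increases.
u converges to its nearest critical value 1 (a local min of the u-part); v converges to -2. The iterate converges to (1, -2).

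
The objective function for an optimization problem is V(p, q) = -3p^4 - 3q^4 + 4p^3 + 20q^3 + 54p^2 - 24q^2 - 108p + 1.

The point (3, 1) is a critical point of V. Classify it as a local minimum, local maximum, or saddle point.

The mixed partial ∂²V/∂p∂q is 0, so the Hessian at any point is diag(V_pp, V_qq) = diag(12(-3p^2 + 2p + 9), 12(-3q^2 + 10q - 4)).
At (3, 1): H = diag(-144, 36).
The eigenvalues have opposite signs, so H is indefinite: a saddle point.

saddle point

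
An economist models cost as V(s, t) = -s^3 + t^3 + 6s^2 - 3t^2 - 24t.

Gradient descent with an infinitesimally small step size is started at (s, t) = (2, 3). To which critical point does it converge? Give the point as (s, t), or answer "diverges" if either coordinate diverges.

V is separable, so gradient descent decouples: s follows -∂V/∂s, t follows -∂V/∂t.
∂V/∂s = -3s(s - 4); at s=2 this is 12, so s decreases.
∂V/∂t = 3(t - 4)(t + 2); at t=3 this is -15, so t increases.
s converges to its nearest critical value 0 (a local min of the s-part); t converges to 4. The iterate converges to (0, 4).

(0, 4)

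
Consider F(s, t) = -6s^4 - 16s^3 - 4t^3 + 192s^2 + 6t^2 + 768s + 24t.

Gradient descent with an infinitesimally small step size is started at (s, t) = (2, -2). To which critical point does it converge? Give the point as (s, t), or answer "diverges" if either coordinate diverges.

F is separable, so gradient descent decouples: s follows -∂F/∂s, t follows -∂F/∂t.
∂F/∂s = -24(s - 4)(s + 2)(s + 4); at s=2 this is 1152, so s decreases.
∂F/∂t = -12(t - 2)(t + 1); at t=-2 this is -48, so t increases.
s converges to its nearest critical value -2 (a local min of the s-part); t converges to -1. The iterate converges to (-2, -1).

(-2, -1)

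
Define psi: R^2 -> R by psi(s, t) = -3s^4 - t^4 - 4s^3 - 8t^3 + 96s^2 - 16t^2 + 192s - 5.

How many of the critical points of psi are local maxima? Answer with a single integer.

psi separates as a function of s plus a function of t, so ∇psi=0 decouples.
∂psi/∂s = -12(s - 4)(s + 1)(s + 4) = 0 at s ∈ {-4, -1, 4}; ∂psi/∂t = -4t(t + 2)(t + 4) = 0 at t ∈ {-4, -2, 0}.
The Hessian is diagonal: diag(psi_ss, psi_tt). Second derivatives: psi_ss(-4)=-288, psi_ss(-1)=180, psi_ss(4)=-480; psi_tt(-4)=-32, psi_tt(-2)=16, psi_tt(0)=-32.
Local maxima occur where both diagonal entries negative: (-4, -4), (-4, 0), (4, -4), (4, 0). Count: 4.

4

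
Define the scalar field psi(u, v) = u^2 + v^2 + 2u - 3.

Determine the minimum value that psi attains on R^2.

psi(u,v) separates as P(u) + Q(v) − 3, so its minimum is min P + min Q − 3.
P'(u) = 2u + 2 vanishes at u ∈ {-1}; Q'(v) = 2v vanishes at v ∈ {0}.
Local minima of P (where P''>0): P(-1)=-1. Local minima of Q: Q(0)=0.
So the global minimum of psi is P(-1) + Q(0) − 3 = -1 + 0 − 3 = -4, attained at (-1, 0).

-4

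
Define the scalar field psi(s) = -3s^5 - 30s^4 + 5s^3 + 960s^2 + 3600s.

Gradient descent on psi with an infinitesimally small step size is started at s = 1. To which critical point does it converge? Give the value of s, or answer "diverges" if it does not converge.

psi'(s) = -15(s - 4)(s + 3)(s + 4)(s + 5), so psi'(1) = 5400.
Gradient descent moves in the -psi' direction, i.e. s is decreasing.
The nearest critical point in that direction is s = -3, where psi'' = 210 > 0 (a local minimum). The iterate converges there.

-3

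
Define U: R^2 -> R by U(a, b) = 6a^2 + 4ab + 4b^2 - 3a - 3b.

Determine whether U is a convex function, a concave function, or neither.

convex

U is quadratic, so its Hessian is the constant matrix H = [[12, 4], [4, 8]].
det(H) = 80, tr(H) = 20.
det(H) > 0 and tr(H) > 0, so H is positive definite everywhere: convex.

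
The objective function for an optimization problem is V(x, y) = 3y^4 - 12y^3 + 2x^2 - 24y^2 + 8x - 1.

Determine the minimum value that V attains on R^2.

V(x,y) separates as P(x) + Q(y) − 1, so its minimum is min P + min Q − 1.
P'(x) = 4x + 8 vanishes at x ∈ {-2}; Q'(y) = 12y(y - 4)(y + 1) vanishes at y ∈ {-1, 0, 4}.
Local minima of P (where P''>0): P(-2)=-8. Local minima of Q: Q(-1)=-9, Q(4)=-384.
So the global minimum of V is P(-2) + Q(4) − 1 = -8 − 384 − 1 = -393, attained at (-2, 4).

-393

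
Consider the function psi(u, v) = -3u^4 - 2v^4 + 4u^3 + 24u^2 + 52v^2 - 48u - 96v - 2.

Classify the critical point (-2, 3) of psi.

The mixed partial ∂²psi/∂u∂v is 0, so the Hessian at any point is diag(psi_uu, psi_vv) = diag(12(-3u^2 + 2u + 4), 8(-3v^2 + 13)).
At (-2, 3): H = diag(-144, -112).
Both eigenvalues are negative, so H is negative definite: a local maximum.

local maximum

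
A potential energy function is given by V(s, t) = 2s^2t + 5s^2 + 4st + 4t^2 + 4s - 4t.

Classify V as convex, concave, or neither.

The term 2s^2t is cubic, so the Hessian is not constant.
∂²V/∂s² = 4t + 10, which takes both signs as t varies (negative for sufficiently negative t). A diagonal entry of the Hessian changing sign means the Hessian is neither positive- nor negative-semidefinite on all of R^2.

neither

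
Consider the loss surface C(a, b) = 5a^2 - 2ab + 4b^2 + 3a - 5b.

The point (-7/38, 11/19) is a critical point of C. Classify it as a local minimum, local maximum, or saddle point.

local minimum

The Hessian of C is constant: H = [[10, -2], [-2, 8]].
det(H) = 10·8 − (-2)² = 76.
det(H) > 0 and tr(H) = 18 > 0, so H is positive definite and the point is a local minimum.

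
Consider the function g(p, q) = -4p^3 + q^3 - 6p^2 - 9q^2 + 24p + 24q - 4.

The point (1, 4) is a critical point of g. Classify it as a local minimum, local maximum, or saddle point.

The mixed partial ∂²g/∂p∂q is 0, so the Hessian at any point is diag(g_pp, g_qq) = diag(-12(2p + 1), 6(q - 3)).
At (1, 4): H = diag(-36, 6).
The eigenvalues have opposite signs, so H is indefinite: a saddle point.

saddle point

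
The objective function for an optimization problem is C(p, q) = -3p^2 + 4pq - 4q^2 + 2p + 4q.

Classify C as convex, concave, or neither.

C is quadratic, so its Hessian is the constant matrix H = [[-6, 4], [4, -8]].
det(H) = 32, tr(H) = -14.
det(H) > 0 and tr(H) < 0, so H is negative definite everywhere: concave.

concave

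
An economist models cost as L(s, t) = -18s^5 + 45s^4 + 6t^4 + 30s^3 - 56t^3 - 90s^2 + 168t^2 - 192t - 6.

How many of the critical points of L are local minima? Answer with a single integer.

L separates as a function of s plus a function of t, so ∇L=0 decouples.
∂L/∂s = -90s(s - 2)(s - 1)(s + 1) = 0 at s ∈ {-1, 0, 1, 2}; ∂L/∂t = 24(t - 4)(t - 2)(t - 1) = 0 at t ∈ {1, 2, 4}.
The Hessian is diagonal: diag(L_ss, L_tt). Second derivatives: L_ss(-1)=540, L_ss(0)=-180, L_ss(1)=180, L_ss(2)=-540; L_tt(1)=72, L_tt(2)=-48, L_tt(4)=144.
Local minima occur where both diagonal entries positive: (-1, 1), (-1, 4), (1, 1), (1, 4). Count: 4.

4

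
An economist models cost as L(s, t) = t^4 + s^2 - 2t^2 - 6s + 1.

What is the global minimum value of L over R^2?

-9

L(s,t) separates as P(s) + Q(t) + 1, so its minimum is min P + min Q + 1.
P'(s) = 2s - 6 vanishes at s ∈ {3}; Q'(t) = 4t(t - 1)(t + 1) vanishes at t ∈ {-1, 0, 1}.
Local minima of P (where P''>0): P(3)=-9. Local minima of Q: Q(-1)=-1, Q(1)=-1.
So the global minimum of L is P(3) + Q(-1) + 1 = -9 − 1 + 1 = -9, attained at (3, -1).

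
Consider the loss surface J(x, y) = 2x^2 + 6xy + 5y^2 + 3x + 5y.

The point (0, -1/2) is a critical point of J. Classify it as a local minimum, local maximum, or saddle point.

local minimum

The Hessian of J is constant: H = [[4, 6], [6, 10]].
det(H) = 4·10 − 6² = 4.
det(H) > 0 and tr(H) = 14 > 0, so H is positive definite and the point is a local minimum.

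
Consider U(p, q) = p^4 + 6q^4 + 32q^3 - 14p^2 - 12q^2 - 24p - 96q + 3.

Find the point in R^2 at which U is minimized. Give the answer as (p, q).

U(p,q) separates as A(p) + B(q) + 3, so its minimum is min A + min B + 3.
A'(p) = 4(p - 3)(p + 1)(p + 2) vanishes at p ∈ {-2, -1, 3}; B'(q) = 24(q - 1)(q + 1)(q + 4) vanishes at q ∈ {-4, -1, 1}.
Local minima of A (where A''>0): A(-2)=8, A(3)=-117. Local minima of B: B(-4)=-320, B(1)=-70.
So the global minimum of U is A(3) + B(-4) + 3 = -117 − 320 + 3 = -434, attained at (3, -4).

(3, -4)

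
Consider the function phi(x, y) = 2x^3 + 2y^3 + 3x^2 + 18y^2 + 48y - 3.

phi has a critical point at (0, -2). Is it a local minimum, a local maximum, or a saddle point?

local minimum

The mixed partial ∂²phi/∂x∂y is 0, so the Hessian at any point is diag(phi_xx, phi_yy) = diag(6(2x + 1), 12(y + 3)).
At (0, -2): H = diag(6, 12).
Both eigenvalues are positive, so H is positive definite: a local minimum.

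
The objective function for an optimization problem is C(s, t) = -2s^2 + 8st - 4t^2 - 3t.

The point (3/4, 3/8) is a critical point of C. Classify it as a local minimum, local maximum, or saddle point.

saddle point

The Hessian of C is constant: H = [[-4, 8], [8, -8]].
det(H) = (-4)·(-8) − 8² = -32.
Since det(H) < 0, H is indefinite and the critical point is a saddle point.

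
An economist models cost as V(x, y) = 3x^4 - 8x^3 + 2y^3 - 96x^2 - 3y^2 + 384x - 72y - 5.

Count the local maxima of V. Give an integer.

V separates as a function of x plus a function of y, so ∇V=0 decouples.
∂V/∂x = 12(x - 4)(x - 2)(x + 4) = 0 at x ∈ {-4, 2, 4}; ∂V/∂y = 6(y - 4)(y + 3) = 0 at y ∈ {-3, 4}.
The Hessian is diagonal: diag(V_xx, V_yy). Second derivatives: V_xx(-4)=576, V_xx(2)=-144, V_xx(4)=192; V_yy(-3)=-42, V_yy(4)=42.
Local maxima occur where both diagonal entries negative: (2, -3). Count: 1.

1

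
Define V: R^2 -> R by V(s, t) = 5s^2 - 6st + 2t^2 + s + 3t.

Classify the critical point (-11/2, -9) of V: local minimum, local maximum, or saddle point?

local minimum

The Hessian of V is constant: H = [[10, -6], [-6, 4]].
det(H) = 10·4 − (-6)² = 4.
det(H) > 0 and tr(H) = 14 > 0, so H is positive definite and the point is a local minimum.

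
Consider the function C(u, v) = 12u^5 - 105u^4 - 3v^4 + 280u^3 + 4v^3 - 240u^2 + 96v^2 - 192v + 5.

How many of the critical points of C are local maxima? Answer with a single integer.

C separates as a function of u plus a function of v, so ∇C=0 decouples.
∂C/∂u = 60u(u - 4)(u - 2)(u - 1) = 0 at u ∈ {0, 1, 2, 4}; ∂C/∂v = -12(v - 4)(v - 1)(v + 4) = 0 at v ∈ {-4, 1, 4}.
The Hessian is diagonal: diag(C_uu, C_vv). Second derivatives: C_uu(0)=-480, C_uu(1)=180, C_uu(2)=-240, C_uu(4)=1440; C_vv(-4)=-480, C_vv(1)=180, C_vv(4)=-288.
Local maxima occur where both diagonal entries negative: (0, -4), (0, 4), (2, -4), (2, 4). Count: 4.

4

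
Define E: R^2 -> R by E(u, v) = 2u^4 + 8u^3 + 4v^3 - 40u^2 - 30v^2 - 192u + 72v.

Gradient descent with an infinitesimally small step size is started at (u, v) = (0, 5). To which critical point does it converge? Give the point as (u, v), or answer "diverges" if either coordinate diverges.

(3, 3)

E is separable, so gradient descent decouples: u follows -∂E/∂u, v follows -∂E/∂v.
∂E/∂u = 8(u - 3)(u + 2)(u + 4); at u=0 this is -192, so u increases.
∂E/∂v = 12(v - 3)(v - 2); at v=5 this is 72, so v decreases.
u converges to its nearest critical value 3 (a local min of the u-part); v converges to 3. The iterate converges to (3, 3).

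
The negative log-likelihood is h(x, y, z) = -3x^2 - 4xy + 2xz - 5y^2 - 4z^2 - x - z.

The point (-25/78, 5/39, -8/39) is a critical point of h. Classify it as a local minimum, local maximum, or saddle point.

local maximum

The Hessian is constant: H = [[-6, -4, 2], [-4, -10, 0], [2, 0, -8]].
Leading principal minors: Δ₁ = -6, Δ₂ = 44, Δ₃ = -312.
The minors alternate sign starting negative (−, +, −), so H is negative definite: a local maximum.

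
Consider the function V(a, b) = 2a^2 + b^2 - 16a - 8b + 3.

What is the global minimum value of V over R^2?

-45

V(a,b) separates as P(a) + Q(b) + 3, so its minimum is min P + min Q + 3.
P'(a) = 4a - 16 vanishes at a ∈ {4}; Q'(b) = 2b - 8 vanishes at b ∈ {4}.
Local minima of P (where P''>0): P(4)=-32. Local minima of Q: Q(4)=-16.
So the global minimum of V is P(4) + Q(4) + 3 = -32 − 16 + 3 = -45, attained at (4, 4).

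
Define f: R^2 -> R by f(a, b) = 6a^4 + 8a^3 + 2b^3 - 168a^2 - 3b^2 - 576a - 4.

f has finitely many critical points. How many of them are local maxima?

f separates as a function of a plus a function of b, so ∇f=0 decouples.
∂f/∂a = 24(a - 4)(a + 2)(a + 3) = 0 at a ∈ {-3, -2, 4}; ∂f/∂b = 6b(b - 1) = 0 at b ∈ {0, 1}.
The Hessian is diagonal: diag(f_aa, f_bb). Second derivatives: f_aa(-3)=168, f_aa(-2)=-144, f_aa(4)=1008; f_bb(0)=-6, f_bb(1)=6.
Local maxima occur where both diagonal entries negative: (-2, 0). Count: 1.

1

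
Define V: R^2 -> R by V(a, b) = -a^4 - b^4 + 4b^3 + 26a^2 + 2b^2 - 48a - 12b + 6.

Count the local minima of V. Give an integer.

1

V separates as a function of a plus a function of b, so ∇V=0 decouples.
∂V/∂a = -4(a - 3)(a - 1)(a + 4) = 0 at a ∈ {-4, 1, 3}; ∂V/∂b = -4(b - 3)(b - 1)(b + 1) = 0 at b ∈ {-1, 1, 3}.
The Hessian is diagonal: diag(V_aa, V_bb). Second derivatives: V_aa(-4)=-140, V_aa(1)=40, V_aa(3)=-56; V_bb(-1)=-32, V_bb(1)=16, V_bb(3)=-32.
Local minima occur where both diagonal entries positive: (1, 1). Count: 1.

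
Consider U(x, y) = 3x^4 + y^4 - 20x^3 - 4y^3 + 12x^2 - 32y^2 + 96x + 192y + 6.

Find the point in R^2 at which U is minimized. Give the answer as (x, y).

U(x,y) separates as P(x) + Q(y) + 6, so its minimum is min P + min Q + 6.
P'(x) = 12(x - 4)(x - 2)(x + 1) vanishes at x ∈ {-1, 2, 4}; Q'(y) = 4(y - 4)(y - 3)(y + 4) vanishes at y ∈ {-4, 3, 4}.
Local minima of P (where P''>0): P(-1)=-61, P(4)=64. Local minima of Q: Q(-4)=-768, Q(4)=256.
So the global minimum of U is P(-1) + Q(-4) + 6 = -61 − 768 + 6 = -823, attained at (-1, -4).

(-1, -4)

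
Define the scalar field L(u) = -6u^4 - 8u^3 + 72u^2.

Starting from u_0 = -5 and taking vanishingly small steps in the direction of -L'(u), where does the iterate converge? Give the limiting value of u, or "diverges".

diverges

L'(u) = -24u(u - 2)(u + 3), so L'(-5) = 1680.
Gradient descent moves in the -L' direction, i.e. u is decreasing.
There is no critical point below u=-5, and L' keeps the same sign, so the iterate runs off to −∞.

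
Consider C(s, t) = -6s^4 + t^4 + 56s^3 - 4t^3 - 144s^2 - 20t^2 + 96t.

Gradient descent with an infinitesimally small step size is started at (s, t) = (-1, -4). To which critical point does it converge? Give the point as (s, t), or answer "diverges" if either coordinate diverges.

diverges

C is separable, so gradient descent decouples: s follows -∂C/∂s, t follows -∂C/∂t.
∂C/∂s = -24s(s - 4)(s - 3); at s=-1 this is 480, so s decreases.
∂C/∂t = 4(t - 4)(t - 2)(t + 3); at t=-4 this is -192, so t increases.
The s-coordinate has no critical point in that direction and runs off to infinity.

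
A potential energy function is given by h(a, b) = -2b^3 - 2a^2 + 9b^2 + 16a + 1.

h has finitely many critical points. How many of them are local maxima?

1

h separates as a function of a plus a function of b, so ∇h=0 decouples.
∂h/∂a = -4(a - 4) = 0 at a ∈ {4}; ∂h/∂b = -6b(b - 3) = 0 at b ∈ {0, 3}.
The Hessian is diagonal: diag(h_aa, h_bb). Second derivatives: h_aa(4)=-4; h_bb(0)=18, h_bb(3)=-18.
Local maxima occur where both diagonal entries negative: (4, 3). Count: 1.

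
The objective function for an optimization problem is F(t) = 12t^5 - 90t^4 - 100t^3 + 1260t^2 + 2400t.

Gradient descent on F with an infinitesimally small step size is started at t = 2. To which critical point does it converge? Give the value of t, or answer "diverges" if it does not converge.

F'(t) = 60(t - 5)(t - 4)(t + 1)(t + 2), so F'(2) = 4320.
Gradient descent moves in the -F' direction, i.e. t is decreasing.
The nearest critical point in that direction is t = -1, where F'' = 1800 > 0 (a local minimum). The iterate converges there.

-1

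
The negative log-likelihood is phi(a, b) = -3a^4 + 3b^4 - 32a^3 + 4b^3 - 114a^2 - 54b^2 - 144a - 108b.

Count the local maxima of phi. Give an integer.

phi separates as a function of a plus a function of b, so ∇phi=0 decouples.
∂phi/∂a = -12(a + 1)(a + 3)(a + 4) = 0 at a ∈ {-4, -3, -1}; ∂phi/∂b = 12(b - 3)(b + 1)(b + 3) = 0 at b ∈ {-3, -1, 3}.
The Hessian is diagonal: diag(phi_aa, phi_bb). Second derivatives: phi_aa(-4)=-36, phi_aa(-3)=24, phi_aa(-1)=-72; phi_bb(-3)=144, phi_bb(-1)=-96, phi_bb(3)=288.
Local maxima occur where both diagonal entries negative: (-4, -1), (-1, -1). Count: 2.

2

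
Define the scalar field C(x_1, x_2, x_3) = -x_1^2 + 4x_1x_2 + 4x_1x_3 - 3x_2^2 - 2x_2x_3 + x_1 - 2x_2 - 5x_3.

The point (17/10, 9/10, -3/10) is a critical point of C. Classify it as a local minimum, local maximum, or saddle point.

The Hessian is constant: H = [[-2, 4, 4], [4, -6, -2], [4, -2, 0]].
Leading principal minors: Δ₁ = -2, Δ₂ = -4, Δ₃ = 40.
The minors fit neither the all-positive nor the alternating-sign pattern, so H is indefinite: a saddle point.

saddle point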